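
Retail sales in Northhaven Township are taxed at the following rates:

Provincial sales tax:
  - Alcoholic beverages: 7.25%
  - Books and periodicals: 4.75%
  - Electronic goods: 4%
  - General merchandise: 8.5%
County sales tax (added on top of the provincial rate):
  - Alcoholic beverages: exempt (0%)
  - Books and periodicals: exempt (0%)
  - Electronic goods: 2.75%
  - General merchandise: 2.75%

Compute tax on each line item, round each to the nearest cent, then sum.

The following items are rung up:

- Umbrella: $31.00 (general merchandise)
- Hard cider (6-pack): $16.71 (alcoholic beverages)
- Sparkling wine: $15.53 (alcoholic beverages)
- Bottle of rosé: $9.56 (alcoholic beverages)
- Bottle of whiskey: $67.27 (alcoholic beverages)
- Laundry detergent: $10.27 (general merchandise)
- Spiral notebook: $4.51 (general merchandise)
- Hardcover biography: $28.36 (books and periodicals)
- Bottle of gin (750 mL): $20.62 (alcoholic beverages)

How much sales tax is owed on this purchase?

Umbrella $31.00: general merchandise → 8.5% + 2.75% county = 11.25% → $3.49
Hard cider (6-pack) $16.71: alcoholic beverages → 7.25% + 0% county = 7.25% → $1.21
Sparkling wine $15.53: alcoholic beverages → 7.25% + 0% county = 7.25% → $1.13
Bottle of rosé $9.56: alcoholic beverages → 7.25% + 0% county = 7.25% → $0.69
Bottle of whiskey $67.27: alcoholic beverages → 7.25% + 0% county = 7.25% → $4.88
Laundry detergent $10.27: general merchandise → 8.5% + 2.75% county = 11.25% → $1.16
Spiral notebook $4.51: general merchandise → 8.5% + 2.75% county = 11.25% → $0.51
Hardcover biography $28.36: books and periodicals → 4.75% + 0% county = 4.75% → $1.35
Bottle of gin (750 mL) $20.62: alcoholic beverages → 7.25% + 0% county = 7.25% → $1.49
Total tax = $3.49 + $1.21 + $1.13 + $0.69 + $4.88 + $1.16 + $0.51 + $1.35 + $1.49 = $15.91

$15.91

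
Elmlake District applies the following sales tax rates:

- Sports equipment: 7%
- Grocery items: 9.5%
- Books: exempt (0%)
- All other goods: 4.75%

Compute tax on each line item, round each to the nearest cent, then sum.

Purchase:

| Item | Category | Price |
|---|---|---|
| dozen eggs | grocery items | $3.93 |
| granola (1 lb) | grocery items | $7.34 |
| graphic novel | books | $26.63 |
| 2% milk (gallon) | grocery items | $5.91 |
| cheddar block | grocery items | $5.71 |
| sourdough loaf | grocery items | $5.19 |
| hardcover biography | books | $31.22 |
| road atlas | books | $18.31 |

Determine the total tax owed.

Dozen eggs $3.93: grocery items → 9.5% → $0.37
Granola (1 lb) $7.34: grocery items → 9.5% → $0.70
Graphic novel $26.63: books → 0% → $0.00
2% milk (gallon) $5.91: grocery items → 9.5% → $0.56
Cheddar block $5.71: grocery items → 9.5% → $0.54
Sourdough loaf $5.19: grocery items → 9.5% → $0.49
Hardcover biography $31.22: books → 0% → $0.00
Road atlas $18.31: books → 0% → $0.00
Total tax = $0.37 + $0.70 + $0.56 + $0.54 + $0.49 = $2.66

$2.66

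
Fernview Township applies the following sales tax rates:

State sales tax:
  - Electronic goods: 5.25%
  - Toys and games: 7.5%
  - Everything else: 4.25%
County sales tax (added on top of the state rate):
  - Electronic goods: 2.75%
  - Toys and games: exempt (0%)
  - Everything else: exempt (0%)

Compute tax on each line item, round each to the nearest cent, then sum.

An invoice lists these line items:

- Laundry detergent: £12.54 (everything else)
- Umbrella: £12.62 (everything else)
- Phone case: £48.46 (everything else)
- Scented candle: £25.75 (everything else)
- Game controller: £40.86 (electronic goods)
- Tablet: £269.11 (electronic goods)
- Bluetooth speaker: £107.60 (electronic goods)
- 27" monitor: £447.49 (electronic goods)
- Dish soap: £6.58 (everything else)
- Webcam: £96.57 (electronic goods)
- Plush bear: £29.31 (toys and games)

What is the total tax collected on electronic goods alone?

£76.94

Game controller £40.86: electronic goods → 5.25% + 2.75% county = 8% → £3.27
Tablet £269.11: electronic goods → 5.25% + 2.75% county = 8% → £21.53
Bluetooth speaker £107.60: electronic goods → 5.25% + 2.75% county = 8% → £8.61
27" monitor £447.49: electronic goods → 5.25% + 2.75% county = 8% → £35.80
Webcam £96.57: electronic goods → 5.25% + 2.75% county = 8% → £7.73
Tax on electronic goods = £3.27 + £21.53 + £8.61 + £35.80 + £7.73 = £76.94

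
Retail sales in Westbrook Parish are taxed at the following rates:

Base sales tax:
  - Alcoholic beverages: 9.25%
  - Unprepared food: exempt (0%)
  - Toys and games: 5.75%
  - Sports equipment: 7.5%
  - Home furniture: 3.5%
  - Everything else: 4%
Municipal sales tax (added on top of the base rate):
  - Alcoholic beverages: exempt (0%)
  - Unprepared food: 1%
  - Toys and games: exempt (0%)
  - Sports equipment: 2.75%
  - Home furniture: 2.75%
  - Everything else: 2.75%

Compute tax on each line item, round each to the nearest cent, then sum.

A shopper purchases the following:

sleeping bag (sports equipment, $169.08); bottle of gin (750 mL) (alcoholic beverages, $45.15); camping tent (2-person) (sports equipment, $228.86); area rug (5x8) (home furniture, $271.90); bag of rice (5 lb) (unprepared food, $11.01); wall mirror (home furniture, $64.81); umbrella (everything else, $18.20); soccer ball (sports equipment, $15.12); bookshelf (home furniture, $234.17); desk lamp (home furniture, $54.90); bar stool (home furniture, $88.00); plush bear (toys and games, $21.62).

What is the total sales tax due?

$93.71

Sleeping bag $169.08: sports equipment → 7.5% + 2.75% municipal = 10.25% → $17.33
Bottle of gin (750 mL) $45.15: alcoholic beverages → 9.25% + 0% municipal = 9.25% → $4.18
Camping tent (2-person) $228.86: sports equipment → 7.5% + 2.75% municipal = 10.25% → $23.46
Area rug (5x8) $271.90: home furniture → 3.5% + 2.75% municipal = 6.25% → $16.99
Bag of rice (5 lb) $11.01: unprepared food → 0% + 1% municipal = 1% → $0.11
Wall mirror $64.81: home furniture → 3.5% + 2.75% municipal = 6.25% → $4.05
Umbrella $18.20: everything else → 4% + 2.75% municipal = 6.75% → $1.23
Soccer ball $15.12: sports equipment → 7.5% + 2.75% municipal = 10.25% → $1.55
Bookshelf $234.17: home furniture → 3.5% + 2.75% municipal = 6.25% → $14.64
Desk lamp $54.90: home furniture → 3.5% + 2.75% municipal = 6.25% → $3.43
Bar stool $88.00: home furniture → 3.5% + 2.75% municipal = 6.25% → $5.50
Plush bear $21.62: toys and games → 5.75% + 0% municipal = 5.75% → $1.24
Total tax = $17.33 + $4.18 + $23.46 + $16.99 + $0.11 + $4.05 + $1.23 + $1.55 + $14.64 + $3.43 + $5.50 + $1.24 = $93.71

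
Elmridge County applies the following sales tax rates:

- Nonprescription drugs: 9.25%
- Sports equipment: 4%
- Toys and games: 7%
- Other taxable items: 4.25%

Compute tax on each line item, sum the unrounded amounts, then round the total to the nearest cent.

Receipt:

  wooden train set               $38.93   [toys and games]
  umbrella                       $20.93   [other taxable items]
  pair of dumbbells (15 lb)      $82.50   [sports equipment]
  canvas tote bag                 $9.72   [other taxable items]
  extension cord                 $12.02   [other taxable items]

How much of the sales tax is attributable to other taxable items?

$1.81

Umbrella $20.93: other taxable items → 4.25% → $0.889525
Canvas tote bag $9.72: other taxable items → 4.25% → $0.4131
Extension cord $12.02: other taxable items → 4.25% → $0.51085
Tax on other taxable items: unrounded sum = $1.813475 → $1.81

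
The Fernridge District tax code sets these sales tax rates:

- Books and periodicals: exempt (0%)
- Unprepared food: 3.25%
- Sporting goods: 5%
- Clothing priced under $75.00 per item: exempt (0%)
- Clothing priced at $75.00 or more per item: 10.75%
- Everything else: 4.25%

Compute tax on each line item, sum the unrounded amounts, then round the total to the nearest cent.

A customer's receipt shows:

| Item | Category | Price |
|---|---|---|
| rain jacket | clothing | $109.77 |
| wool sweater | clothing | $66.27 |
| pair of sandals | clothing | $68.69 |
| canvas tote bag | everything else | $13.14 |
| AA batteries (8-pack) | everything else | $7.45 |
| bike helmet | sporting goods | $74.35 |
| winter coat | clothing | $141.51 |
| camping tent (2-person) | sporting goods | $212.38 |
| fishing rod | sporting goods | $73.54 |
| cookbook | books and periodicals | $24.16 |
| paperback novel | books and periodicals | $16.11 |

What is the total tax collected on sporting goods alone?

Bike helmet $74.35: sporting goods → 5% → $3.7175
Camping tent (2-person) $212.38: sporting goods → 5% → $10.619
Fishing rod $73.54: sporting goods → 5% → $3.677
Tax on sporting goods: unrounded sum = $18.0135 → $18.01

$18.01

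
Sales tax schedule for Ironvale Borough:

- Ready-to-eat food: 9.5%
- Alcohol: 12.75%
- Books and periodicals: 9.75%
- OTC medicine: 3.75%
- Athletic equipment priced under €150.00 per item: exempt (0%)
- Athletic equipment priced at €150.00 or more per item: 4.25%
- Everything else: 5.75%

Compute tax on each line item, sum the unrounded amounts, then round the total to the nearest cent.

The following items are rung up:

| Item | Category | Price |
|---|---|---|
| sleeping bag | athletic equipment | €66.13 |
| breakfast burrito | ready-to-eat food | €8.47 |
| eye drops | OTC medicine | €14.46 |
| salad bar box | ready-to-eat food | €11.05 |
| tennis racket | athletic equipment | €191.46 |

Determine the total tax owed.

Sleeping bag €66.13: athletic equipment, under €150.00 → 0% → €0.00
Breakfast burrito €8.47: ready-to-eat food → 9.5% → €0.80465
Eye drops €14.46: OTC medicine → 3.75% → €0.54225
Salad bar box €11.05: ready-to-eat food → 9.5% → €1.04975
Tennis racket €191.46: athletic equipment, €150.00 or more → 4.25% → €8.13705
Unrounded tax sum = €10.5337 → €10.53

€10.53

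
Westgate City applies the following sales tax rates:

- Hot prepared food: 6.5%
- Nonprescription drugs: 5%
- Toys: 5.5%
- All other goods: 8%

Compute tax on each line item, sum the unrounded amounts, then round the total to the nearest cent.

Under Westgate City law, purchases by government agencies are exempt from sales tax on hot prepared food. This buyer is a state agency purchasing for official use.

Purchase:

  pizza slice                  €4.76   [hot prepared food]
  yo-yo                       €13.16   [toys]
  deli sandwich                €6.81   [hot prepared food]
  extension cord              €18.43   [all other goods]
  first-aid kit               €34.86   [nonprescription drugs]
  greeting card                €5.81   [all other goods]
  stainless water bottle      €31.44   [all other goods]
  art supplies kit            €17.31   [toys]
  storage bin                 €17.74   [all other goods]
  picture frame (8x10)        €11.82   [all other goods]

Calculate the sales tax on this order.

Pizza slice €4.76: hot prepared food, buyer-exempt → 0% → €0.00
Yo-yo €13.16: toys → 5.5% → €0.7238
Deli sandwich €6.81: hot prepared food, buyer-exempt → 0% → €0.00
Extension cord €18.43: all other goods → 8% → €1.4744
First-aid kit €34.86: nonprescription drugs → 5% → €1.743
Greeting card €5.81: all other goods → 8% → €0.4648
Stainless water bottle €31.44: all other goods → 8% → €2.5152
Art supplies kit €17.31: toys → 5.5% → €0.95205
Storage bin €17.74: all other goods → 8% → €1.4192
Picture frame (8x10) €11.82: all other goods → 8% → €0.9456
Unrounded tax sum = €10.23805 → €10.24

€10.24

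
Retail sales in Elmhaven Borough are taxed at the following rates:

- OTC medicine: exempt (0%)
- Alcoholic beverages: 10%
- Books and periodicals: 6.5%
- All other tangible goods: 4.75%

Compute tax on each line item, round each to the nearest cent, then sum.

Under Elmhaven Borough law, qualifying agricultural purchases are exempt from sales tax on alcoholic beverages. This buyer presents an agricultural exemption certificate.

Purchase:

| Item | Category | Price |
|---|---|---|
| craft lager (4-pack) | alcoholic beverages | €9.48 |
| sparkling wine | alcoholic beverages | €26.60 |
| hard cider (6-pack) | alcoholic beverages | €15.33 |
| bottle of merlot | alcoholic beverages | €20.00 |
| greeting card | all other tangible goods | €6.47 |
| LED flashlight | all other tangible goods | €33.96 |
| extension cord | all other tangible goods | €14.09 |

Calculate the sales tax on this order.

€2.59

Craft lager (4-pack) €9.48: alcoholic beverages, buyer-exempt → 0% → €0.00
Sparkling wine €26.60: alcoholic beverages, buyer-exempt → 0% → €0.00
Hard cider (6-pack) €15.33: alcoholic beverages, buyer-exempt → 0% → €0.00
Bottle of merlot €20.00: alcoholic beverages, buyer-exempt → 0% → €0.00
Greeting card €6.47: all other tangible goods → 4.75% → €0.31
LED flashlight €33.96: all other tangible goods → 4.75% → €1.61
Extension cord €14.09: all other tangible goods → 4.75% → €0.67
Total tax = €0.31 + €1.61 + €0.67 = €2.59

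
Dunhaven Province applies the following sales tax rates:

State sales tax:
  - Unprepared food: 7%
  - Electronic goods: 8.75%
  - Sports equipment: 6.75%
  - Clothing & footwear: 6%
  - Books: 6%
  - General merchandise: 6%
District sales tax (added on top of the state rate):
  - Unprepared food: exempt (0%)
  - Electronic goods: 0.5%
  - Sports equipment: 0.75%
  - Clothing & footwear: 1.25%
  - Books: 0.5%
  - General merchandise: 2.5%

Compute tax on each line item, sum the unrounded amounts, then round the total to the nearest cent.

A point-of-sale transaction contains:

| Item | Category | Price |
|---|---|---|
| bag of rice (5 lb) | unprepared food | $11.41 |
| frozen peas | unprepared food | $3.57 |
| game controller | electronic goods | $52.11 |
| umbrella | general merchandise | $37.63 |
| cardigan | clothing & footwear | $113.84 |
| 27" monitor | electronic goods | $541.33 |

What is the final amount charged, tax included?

$827.28

Bag of rice (5 lb) $11.41: unprepared food → 7% + 0% district = 7% → $0.7987
Frozen peas $3.57: unprepared food → 7% + 0% district = 7% → $0.2499
Game controller $52.11: electronic goods → 8.75% + 0.5% district = 9.25% → $4.820175
Umbrella $37.63: general merchandise → 6% + 2.5% district = 8.5% → $3.19855
Cardigan $113.84: clothing & footwear → 6% + 1.25% district = 7.25% → $8.2534
27" monitor $541.33: electronic goods → 8.75% + 0.5% district = 9.25% → $50.073025
Subtotal = $759.89; unrounded tax = $67.39375 → $67.39; total due = $827.28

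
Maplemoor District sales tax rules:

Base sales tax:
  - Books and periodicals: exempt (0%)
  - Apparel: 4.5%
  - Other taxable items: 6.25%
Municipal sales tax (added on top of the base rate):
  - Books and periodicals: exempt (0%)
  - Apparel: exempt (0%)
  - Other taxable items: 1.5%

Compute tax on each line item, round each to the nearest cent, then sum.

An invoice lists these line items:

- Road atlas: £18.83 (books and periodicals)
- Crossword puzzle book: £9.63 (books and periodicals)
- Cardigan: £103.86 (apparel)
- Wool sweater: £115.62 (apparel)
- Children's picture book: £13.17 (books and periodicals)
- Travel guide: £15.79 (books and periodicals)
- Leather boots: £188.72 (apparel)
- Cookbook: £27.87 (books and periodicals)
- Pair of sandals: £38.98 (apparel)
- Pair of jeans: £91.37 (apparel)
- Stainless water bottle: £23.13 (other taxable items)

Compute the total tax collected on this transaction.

£26.01

Road atlas £18.83: books and periodicals → 0% + 0% municipal = 0% → £0.00
Crossword puzzle book £9.63: books and periodicals → 0% + 0% municipal = 0% → £0.00
Cardigan £103.86: apparel → 4.5% + 0% municipal = 4.5% → £4.67
Wool sweater £115.62: apparel → 4.5% + 0% municipal = 4.5% → £5.20
Children's picture book £13.17: books and periodicals → 0% + 0% municipal = 0% → £0.00
Travel guide £15.79: books and periodicals → 0% + 0% municipal = 0% → £0.00
Leather boots £188.72: apparel → 4.5% + 0% municipal = 4.5% → £8.49
Cookbook £27.87: books and periodicals → 0% + 0% municipal = 0% → £0.00
Pair of sandals £38.98: apparel → 4.5% + 0% municipal = 4.5% → £1.75
Pair of jeans £91.37: apparel → 4.5% + 0% municipal = 4.5% → £4.11
Stainless water bottle £23.13: other taxable items → 6.25% + 1.5% municipal = 7.75% → £1.79
Total tax = £4.67 + £5.20 + £8.49 + £1.75 + £4.11 + £1.79 = £26.01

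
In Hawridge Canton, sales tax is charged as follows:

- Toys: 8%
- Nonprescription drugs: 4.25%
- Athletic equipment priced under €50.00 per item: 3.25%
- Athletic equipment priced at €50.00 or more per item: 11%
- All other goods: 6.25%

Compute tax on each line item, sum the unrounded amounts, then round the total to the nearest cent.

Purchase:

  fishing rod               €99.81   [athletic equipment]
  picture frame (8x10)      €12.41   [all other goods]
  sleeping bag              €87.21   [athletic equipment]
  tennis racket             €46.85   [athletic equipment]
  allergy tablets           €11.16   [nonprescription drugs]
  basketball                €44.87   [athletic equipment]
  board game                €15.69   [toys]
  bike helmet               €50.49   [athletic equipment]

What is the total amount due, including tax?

€400.10

Fishing rod €99.81: athletic equipment, €50.00 or more → 11% → €10.9791
Picture frame (8x10) €12.41: all other goods → 6.25% → €0.775625
Sleeping bag €87.21: athletic equipment, €50.00 or more → 11% → €9.5931
Tennis racket €46.85: athletic equipment, under €50.00 → 3.25% → €1.522625
Allergy tablets €11.16: nonprescription drugs → 4.25% → €0.4743
Basketball €44.87: athletic equipment, under €50.00 → 3.25% → €1.458275
Board game €15.69: toys → 8% → €1.2552
Bike helmet €50.49: athletic equipment, €50.00 or more → 11% → €5.5539
Subtotal = €368.49; unrounded tax = €31.612125 → €31.61; total due = €400.10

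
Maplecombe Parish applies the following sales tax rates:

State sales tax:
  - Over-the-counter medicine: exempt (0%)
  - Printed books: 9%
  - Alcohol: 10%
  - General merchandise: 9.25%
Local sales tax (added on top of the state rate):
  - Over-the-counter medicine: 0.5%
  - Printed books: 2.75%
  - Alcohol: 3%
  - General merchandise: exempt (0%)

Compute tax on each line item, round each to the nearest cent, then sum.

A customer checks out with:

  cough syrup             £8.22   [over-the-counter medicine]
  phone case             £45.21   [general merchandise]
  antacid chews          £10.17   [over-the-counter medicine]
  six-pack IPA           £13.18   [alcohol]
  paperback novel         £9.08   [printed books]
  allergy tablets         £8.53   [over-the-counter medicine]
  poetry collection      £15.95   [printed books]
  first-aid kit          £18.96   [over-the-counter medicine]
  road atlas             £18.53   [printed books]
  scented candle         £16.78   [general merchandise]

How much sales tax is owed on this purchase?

Cough syrup £8.22: over-the-counter medicine → 0% + 0.5% local = 0.5% → £0.04
Phone case £45.21: general merchandise → 9.25% + 0% local = 9.25% → £4.18
Antacid chews £10.17: over-the-counter medicine → 0% + 0.5% local = 0.5% → £0.05
Six-pack IPA £13.18: alcohol → 10% + 3% local = 13% → £1.71
Paperback novel £9.08: printed books → 9% + 2.75% local = 11.75% → £1.07
Allergy tablets £8.53: over-the-counter medicine → 0% + 0.5% local = 0.5% → £0.04
Poetry collection £15.95: printed books → 9% + 2.75% local = 11.75% → £1.87
First-aid kit £18.96: over-the-counter medicine → 0% + 0.5% local = 0.5% → £0.09
Road atlas £18.53: printed books → 9% + 2.75% local = 11.75% → £2.18
Scented candle £16.78: general merchandise → 9.25% + 0% local = 9.25% → £1.55
Total tax = £0.04 + £4.18 + £0.05 + £1.71 + £1.07 + £0.04 + £1.87 + £0.09 + £2.18 + £1.55 = £12.78

£12.78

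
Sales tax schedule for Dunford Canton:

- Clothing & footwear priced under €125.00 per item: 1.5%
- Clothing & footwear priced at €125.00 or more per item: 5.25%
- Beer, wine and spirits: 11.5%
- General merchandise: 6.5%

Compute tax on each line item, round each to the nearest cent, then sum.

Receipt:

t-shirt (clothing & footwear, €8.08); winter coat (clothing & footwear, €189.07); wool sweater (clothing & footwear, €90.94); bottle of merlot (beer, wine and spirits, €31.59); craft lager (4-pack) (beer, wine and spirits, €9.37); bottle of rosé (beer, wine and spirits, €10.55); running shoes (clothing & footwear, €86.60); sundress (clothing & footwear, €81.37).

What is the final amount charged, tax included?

T-shirt €8.08: clothing & footwear, under €125.00 → 1.5% → €0.12
Winter coat €189.07: clothing & footwear, €125.00 or more → 5.25% → €9.93
Wool sweater €90.94: clothing & footwear, under €125.00 → 1.5% → €1.36
Bottle of merlot €31.59: beer, wine and spirits → 11.5% → €3.63
Craft lager (4-pack) €9.37: beer, wine and spirits → 11.5% → €1.08
Bottle of rosé €10.55: beer, wine and spirits → 11.5% → €1.21
Running shoes €86.60: clothing & footwear, under €125.00 → 1.5% → €1.30
Sundress €81.37: clothing & footwear, under €125.00 → 1.5% → €1.22
Subtotal = €507.57; tax = €19.85; total due = €527.42

€527.42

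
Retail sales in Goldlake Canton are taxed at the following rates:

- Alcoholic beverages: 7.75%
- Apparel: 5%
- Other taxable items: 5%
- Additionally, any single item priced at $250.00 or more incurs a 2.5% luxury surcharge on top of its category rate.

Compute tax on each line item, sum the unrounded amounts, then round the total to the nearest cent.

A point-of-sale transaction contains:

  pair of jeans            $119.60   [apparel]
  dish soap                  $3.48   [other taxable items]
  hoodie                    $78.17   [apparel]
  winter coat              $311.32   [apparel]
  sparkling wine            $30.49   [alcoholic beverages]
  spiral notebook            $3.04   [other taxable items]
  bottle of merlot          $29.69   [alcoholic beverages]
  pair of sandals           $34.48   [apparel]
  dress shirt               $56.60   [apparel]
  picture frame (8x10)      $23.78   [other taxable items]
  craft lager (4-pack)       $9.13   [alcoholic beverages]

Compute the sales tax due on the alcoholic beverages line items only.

Sparkling wine $30.49: alcoholic beverages → 7.75% → $2.362975
Bottle of merlot $29.69: alcoholic beverages → 7.75% → $2.300975
Craft lager (4-pack) $9.13: alcoholic beverages → 7.75% → $0.707575
Tax on alcoholic beverages: unrounded sum = $5.371525 → $5.37

$5.37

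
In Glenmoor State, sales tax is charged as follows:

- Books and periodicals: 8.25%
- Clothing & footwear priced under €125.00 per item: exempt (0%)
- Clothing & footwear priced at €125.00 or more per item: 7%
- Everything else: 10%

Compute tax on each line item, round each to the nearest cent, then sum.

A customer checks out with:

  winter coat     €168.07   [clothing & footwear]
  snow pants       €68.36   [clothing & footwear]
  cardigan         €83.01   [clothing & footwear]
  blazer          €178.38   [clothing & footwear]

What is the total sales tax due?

€24.25

Winter coat €168.07: clothing & footwear, €125.00 or more → 7% → €11.76
Snow pants €68.36: clothing & footwear, under €125.00 → 0% → €0.00
Cardigan €83.01: clothing & footwear, under €125.00 → 0% → €0.00
Blazer €178.38: clothing & footwear, €125.00 or more → 7% → €12.49
Total tax = €11.76 + €12.49 = €24.25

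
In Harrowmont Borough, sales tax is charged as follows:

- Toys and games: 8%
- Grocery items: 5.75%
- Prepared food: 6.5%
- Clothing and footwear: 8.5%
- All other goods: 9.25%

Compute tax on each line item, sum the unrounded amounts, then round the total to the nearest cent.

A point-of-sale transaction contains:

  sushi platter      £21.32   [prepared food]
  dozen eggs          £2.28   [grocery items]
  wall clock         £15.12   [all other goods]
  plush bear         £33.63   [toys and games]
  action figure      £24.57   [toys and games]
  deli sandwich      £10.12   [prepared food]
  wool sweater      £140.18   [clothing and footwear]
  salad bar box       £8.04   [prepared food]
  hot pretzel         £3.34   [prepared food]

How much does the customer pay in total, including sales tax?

£279.48

Sushi platter £21.32: prepared food → 6.5% → £1.3858
Dozen eggs £2.28: grocery items → 5.75% → £0.1311
Wall clock £15.12: all other goods → 9.25% → £1.3986
Plush bear £33.63: toys and games → 8% → £2.6904
Action figure £24.57: toys and games → 8% → £1.9656
Deli sandwich £10.12: prepared food → 6.5% → £0.6578
Wool sweater £140.18: clothing and footwear → 8.5% → £11.9153
Salad bar box £8.04: prepared food → 6.5% → £0.5226
Hot pretzel £3.34: prepared food → 6.5% → £0.2171
Subtotal = £258.60; unrounded tax = £20.8843 → £20.88; total due = £279.48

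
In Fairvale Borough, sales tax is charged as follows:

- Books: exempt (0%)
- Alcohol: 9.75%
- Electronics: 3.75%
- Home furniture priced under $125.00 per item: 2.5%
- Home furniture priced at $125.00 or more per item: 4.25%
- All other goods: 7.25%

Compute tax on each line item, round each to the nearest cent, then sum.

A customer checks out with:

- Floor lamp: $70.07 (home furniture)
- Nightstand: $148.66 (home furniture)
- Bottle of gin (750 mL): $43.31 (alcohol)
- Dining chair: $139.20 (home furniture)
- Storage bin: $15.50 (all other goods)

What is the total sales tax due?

$19.33

Floor lamp $70.07: home furniture, under $125.00 → 2.5% → $1.75
Nightstand $148.66: home furniture, $125.00 or more → 4.25% → $6.32
Bottle of gin (750 mL) $43.31: alcohol → 9.75% → $4.22
Dining chair $139.20: home furniture, $125.00 or more → 4.25% → $5.92
Storage bin $15.50: all other goods → 7.25% → $1.12
Total tax = $1.75 + $6.32 + $4.22 + $5.92 + $1.12 = $19.33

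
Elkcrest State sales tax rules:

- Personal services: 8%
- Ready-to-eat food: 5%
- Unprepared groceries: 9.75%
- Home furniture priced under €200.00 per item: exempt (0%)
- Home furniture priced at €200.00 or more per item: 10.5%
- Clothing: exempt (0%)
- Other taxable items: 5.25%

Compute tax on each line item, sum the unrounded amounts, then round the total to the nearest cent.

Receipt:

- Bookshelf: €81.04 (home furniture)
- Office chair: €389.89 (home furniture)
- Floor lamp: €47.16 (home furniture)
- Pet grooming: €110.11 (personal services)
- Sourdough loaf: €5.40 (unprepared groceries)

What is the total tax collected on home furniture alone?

€40.94

Bookshelf €81.04: home furniture, under €200.00 → 0% → €0.00
Office chair €389.89: home furniture, €200.00 or more → 10.5% → €40.93845
Floor lamp €47.16: home furniture, under €200.00 → 0% → €0.00
Tax on home furniture: unrounded sum = €40.93845 → €40.94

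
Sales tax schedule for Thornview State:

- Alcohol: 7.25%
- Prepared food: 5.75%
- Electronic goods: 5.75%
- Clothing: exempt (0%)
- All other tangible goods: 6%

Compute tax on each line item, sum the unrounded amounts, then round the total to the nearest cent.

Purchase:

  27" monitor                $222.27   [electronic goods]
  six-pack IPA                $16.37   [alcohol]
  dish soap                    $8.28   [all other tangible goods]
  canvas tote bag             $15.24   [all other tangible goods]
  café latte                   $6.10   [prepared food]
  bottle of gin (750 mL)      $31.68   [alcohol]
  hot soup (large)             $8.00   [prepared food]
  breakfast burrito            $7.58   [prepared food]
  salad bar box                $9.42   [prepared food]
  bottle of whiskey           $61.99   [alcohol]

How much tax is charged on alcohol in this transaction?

Six-pack IPA $16.37: alcohol → 7.25% → $1.186825
Bottle of gin (750 mL) $31.68: alcohol → 7.25% → $2.2968
Bottle of whiskey $61.99: alcohol → 7.25% → $4.494275
Tax on alcohol: unrounded sum = $7.9779 → $7.98

$7.98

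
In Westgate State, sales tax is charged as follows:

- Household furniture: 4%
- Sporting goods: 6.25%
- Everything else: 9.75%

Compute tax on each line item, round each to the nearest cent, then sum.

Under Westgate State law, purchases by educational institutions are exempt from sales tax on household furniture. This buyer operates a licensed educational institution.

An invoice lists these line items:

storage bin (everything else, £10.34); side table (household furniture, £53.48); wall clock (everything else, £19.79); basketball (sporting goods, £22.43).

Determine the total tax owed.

Storage bin £10.34: everything else → 9.75% → £1.01
Side table £53.48: household furniture, buyer-exempt → 0% → £0.00
Wall clock £19.79: everything else → 9.75% → £1.93
Basketball £22.43: sporting goods → 6.25% → £1.40
Total tax = £1.01 + £1.93 + £1.40 = £4.34

£4.34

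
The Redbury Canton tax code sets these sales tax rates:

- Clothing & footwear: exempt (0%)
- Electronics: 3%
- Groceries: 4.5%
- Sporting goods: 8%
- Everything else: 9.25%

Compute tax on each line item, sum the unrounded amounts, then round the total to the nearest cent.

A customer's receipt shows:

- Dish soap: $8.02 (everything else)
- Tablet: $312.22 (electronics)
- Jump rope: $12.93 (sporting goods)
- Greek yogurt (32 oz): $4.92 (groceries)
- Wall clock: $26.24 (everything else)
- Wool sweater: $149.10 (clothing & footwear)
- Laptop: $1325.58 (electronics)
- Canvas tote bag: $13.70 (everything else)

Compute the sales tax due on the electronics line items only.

$49.13

Tablet $312.22: electronics → 3% → $9.3666
Laptop $1325.58: electronics → 3% → $39.7674
Tax on electronics: unrounded sum = $49.134 → $49.13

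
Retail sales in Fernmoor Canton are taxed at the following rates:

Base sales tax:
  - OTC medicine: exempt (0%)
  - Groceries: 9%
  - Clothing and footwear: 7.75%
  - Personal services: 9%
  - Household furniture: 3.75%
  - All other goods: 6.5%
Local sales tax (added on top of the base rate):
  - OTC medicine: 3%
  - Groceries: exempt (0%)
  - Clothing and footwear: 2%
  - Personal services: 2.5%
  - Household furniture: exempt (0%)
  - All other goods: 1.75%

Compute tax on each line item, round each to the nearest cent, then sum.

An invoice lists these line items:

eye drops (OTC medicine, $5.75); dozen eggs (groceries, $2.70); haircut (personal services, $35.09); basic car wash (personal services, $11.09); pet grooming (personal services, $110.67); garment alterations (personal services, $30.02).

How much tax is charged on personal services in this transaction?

$21.50

Haircut $35.09: personal services → 9% + 2.5% local = 11.5% → $4.04
Basic car wash $11.09: personal services → 9% + 2.5% local = 11.5% → $1.28
Pet grooming $110.67: personal services → 9% + 2.5% local = 11.5% → $12.73
Garment alterations $30.02: personal services → 9% + 2.5% local = 11.5% → $3.45
Tax on personal services = $4.04 + $1.28 + $12.73 + $3.45 = $21.50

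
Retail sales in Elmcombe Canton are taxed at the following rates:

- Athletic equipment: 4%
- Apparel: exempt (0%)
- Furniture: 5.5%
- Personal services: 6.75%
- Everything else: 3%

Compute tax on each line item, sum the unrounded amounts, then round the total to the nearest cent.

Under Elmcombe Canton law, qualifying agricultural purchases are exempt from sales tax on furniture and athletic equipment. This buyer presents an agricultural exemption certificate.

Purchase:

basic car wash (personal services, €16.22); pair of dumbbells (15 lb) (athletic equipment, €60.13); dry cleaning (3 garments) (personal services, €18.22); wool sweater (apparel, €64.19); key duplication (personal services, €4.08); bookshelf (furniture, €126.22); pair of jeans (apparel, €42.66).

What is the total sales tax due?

€2.60

Basic car wash €16.22: personal services → 6.75% → €1.09485
Pair of dumbbells (15 lb) €60.13: athletic equipment, buyer-exempt → 0% → €0.00
Dry cleaning (3 garments) €18.22: personal services → 6.75% → €1.22985
Wool sweater €64.19: apparel → 0% → €0.00
Key duplication €4.08: personal services → 6.75% → €0.2754
Bookshelf €126.22: furniture, buyer-exempt → 0% → €0.00
Pair of jeans €42.66: apparel → 0% → €0.00
Unrounded tax sum = €2.6001 → €2.60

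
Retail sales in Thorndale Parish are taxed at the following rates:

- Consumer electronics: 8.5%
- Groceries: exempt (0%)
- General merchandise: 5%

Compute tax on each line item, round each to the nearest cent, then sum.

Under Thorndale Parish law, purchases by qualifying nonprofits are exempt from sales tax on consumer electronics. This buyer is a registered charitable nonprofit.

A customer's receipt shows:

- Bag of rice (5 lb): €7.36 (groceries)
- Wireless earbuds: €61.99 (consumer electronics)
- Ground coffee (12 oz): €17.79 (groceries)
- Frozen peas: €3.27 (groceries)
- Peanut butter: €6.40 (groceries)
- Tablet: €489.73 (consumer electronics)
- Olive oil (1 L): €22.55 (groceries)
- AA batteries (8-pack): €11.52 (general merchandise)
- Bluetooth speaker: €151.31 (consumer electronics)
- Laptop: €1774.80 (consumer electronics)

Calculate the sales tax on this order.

€0.58

Bag of rice (5 lb) €7.36: groceries → 0% → €0.00
Wireless earbuds €61.99: consumer electronics, buyer-exempt → 0% → €0.00
Ground coffee (12 oz) €17.79: groceries → 0% → €0.00
Frozen peas €3.27: groceries → 0% → €0.00
Peanut butter €6.40: groceries → 0% → €0.00
Tablet €489.73: consumer electronics, buyer-exempt → 0% → €0.00
Olive oil (1 L) €22.55: groceries → 0% → €0.00
AA batteries (8-pack) €11.52: general merchandise → 5% → €0.58
Bluetooth speaker €151.31: consumer electronics, buyer-exempt → 0% → €0.00
Laptop €1774.80: consumer electronics, buyer-exempt → 0% → €0.00
Total tax = €0.58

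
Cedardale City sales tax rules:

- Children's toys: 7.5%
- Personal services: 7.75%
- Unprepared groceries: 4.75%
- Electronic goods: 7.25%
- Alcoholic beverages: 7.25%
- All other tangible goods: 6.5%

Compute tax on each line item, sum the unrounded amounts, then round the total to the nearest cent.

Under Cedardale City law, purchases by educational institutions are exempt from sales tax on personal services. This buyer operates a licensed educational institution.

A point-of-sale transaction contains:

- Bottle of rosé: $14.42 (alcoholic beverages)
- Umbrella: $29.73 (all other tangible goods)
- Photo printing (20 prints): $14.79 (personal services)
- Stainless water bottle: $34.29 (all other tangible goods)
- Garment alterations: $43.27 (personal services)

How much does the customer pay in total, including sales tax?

Bottle of rosé $14.42: alcoholic beverages → 7.25% → $1.04545
Umbrella $29.73: all other tangible goods → 6.5% → $1.93245
Photo printing (20 prints) $14.79: personal services, buyer-exempt → 0% → $0.00
Stainless water bottle $34.29: all other tangible goods → 6.5% → $2.22885
Garment alterations $43.27: personal services, buyer-exempt → 0% → $0.00
Subtotal = $136.50; unrounded tax = $5.20675 → $5.21; total due = $141.71

$141.71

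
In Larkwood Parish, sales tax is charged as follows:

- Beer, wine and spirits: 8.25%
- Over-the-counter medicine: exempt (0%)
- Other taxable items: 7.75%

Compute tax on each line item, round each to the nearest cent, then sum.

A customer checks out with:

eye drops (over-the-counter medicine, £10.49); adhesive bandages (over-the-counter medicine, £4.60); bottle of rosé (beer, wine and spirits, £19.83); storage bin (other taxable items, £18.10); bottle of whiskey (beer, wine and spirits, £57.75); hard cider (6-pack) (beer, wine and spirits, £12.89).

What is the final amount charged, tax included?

£132.52

Eye drops £10.49: over-the-counter medicine → 0% → £0.00
Adhesive bandages £4.60: over-the-counter medicine → 0% → £0.00
Bottle of rosé £19.83: beer, wine and spirits → 8.25% → £1.64
Storage bin £18.10: other taxable items → 7.75% → £1.40
Bottle of whiskey £57.75: beer, wine and spirits → 8.25% → £4.76
Hard cider (6-pack) £12.89: beer, wine and spirits → 8.25% → £1.06
Subtotal = £123.66; tax = £8.86; total due = £132.52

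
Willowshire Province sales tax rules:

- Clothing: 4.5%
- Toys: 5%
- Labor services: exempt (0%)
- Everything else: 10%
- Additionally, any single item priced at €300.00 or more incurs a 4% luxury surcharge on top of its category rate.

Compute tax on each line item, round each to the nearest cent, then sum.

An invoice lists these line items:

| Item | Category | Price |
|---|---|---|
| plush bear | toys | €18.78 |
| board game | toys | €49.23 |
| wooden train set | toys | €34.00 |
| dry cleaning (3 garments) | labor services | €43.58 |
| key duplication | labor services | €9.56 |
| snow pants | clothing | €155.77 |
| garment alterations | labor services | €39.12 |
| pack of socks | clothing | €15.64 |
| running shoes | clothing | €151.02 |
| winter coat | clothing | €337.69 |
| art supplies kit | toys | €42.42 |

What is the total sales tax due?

Plush bear €18.78: toys → 5% → €0.94
Board game €49.23: toys → 5% → €2.46
Wooden train set €34.00: toys → 5% → €1.70
Dry cleaning (3 garments) €43.58: labor services → 0% → €0.00
Key duplication €9.56: labor services → 0% → €0.00
Snow pants €155.77: clothing → 4.5% → €7.01
Garment alterations €39.12: labor services → 0% → €0.00
Pack of socks €15.64: clothing → 4.5% → €0.70
Running shoes €151.02: clothing → 4.5% → €6.80
Winter coat €337.69: clothing → 4.5% + 4% surcharge = 8.5% → €28.70
Art supplies kit €42.42: toys → 5% → €2.12
Total tax = €0.94 + €2.46 + €1.70 + €7.01 + €0.70 + €6.80 + €28.70 + €2.12 = €50.43

€50.43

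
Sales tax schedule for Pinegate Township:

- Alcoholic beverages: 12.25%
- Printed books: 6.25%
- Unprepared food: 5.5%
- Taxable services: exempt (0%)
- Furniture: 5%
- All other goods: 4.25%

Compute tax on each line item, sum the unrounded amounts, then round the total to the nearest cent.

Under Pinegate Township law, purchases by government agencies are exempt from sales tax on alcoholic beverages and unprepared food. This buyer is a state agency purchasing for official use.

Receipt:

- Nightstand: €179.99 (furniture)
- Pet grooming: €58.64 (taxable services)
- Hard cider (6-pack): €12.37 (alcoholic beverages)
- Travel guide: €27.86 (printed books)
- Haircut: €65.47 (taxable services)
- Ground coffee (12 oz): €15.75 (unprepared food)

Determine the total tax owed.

€10.74

Nightstand €179.99: furniture → 5% → €8.9995
Pet grooming €58.64: taxable services → 0% → €0.00
Hard cider (6-pack) €12.37: alcoholic beverages, buyer-exempt → 0% → €0.00
Travel guide €27.86: printed books → 6.25% → €1.74125
Haircut €65.47: taxable services → 0% → €0.00
Ground coffee (12 oz) €15.75: unprepared food, buyer-exempt → 0% → €0.00
Unrounded tax sum = €10.74075 → €10.74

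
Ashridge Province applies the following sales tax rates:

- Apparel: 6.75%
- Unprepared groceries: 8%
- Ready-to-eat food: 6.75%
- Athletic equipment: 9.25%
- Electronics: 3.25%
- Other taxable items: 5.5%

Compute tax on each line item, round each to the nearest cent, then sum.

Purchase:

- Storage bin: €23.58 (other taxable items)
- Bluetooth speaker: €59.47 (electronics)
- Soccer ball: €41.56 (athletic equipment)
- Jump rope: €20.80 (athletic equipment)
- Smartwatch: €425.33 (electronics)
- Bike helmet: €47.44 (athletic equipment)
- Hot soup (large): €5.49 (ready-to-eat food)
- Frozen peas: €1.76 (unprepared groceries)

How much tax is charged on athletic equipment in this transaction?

€10.15

Soccer ball €41.56: athletic equipment → 9.25% → €3.84
Jump rope €20.80: athletic equipment → 9.25% → €1.92
Bike helmet €47.44: athletic equipment → 9.25% → €4.39
Tax on athletic equipment = €3.84 + €1.92 + €4.39 = €10.15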